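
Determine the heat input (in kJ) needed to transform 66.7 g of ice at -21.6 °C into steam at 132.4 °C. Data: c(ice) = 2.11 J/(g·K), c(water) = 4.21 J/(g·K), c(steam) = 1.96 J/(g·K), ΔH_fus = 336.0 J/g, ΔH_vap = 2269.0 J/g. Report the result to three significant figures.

q1 (heat ice -21.6→0.0 °C): 66.7 × 2.11 × 21.6 = 3040 J
q2 (melt at 0 °C): 66.7 × 336.0 = 22411 J
q3 (heat water 0.0→100.0 °C): 66.7 × 4.21 × 100.0 = 28081 J
q4 (vaporize at 100 °C): 66.7 × 2269.0 = 151342 J
q5 (heat steam 100.0→132.4 °C): 66.7 × 1.96 × 32.4 = 4236 J
Total: 3040 + 22411 + 28081 + 151342 + 4236 = 209110 J = 209 kJ

q = 209 kJ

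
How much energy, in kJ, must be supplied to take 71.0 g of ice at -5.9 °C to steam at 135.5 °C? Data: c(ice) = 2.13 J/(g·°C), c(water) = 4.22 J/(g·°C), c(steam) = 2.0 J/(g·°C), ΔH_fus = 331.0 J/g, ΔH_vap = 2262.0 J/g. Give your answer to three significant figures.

q = 220 kJ

q1 (heat ice -5.9→0.0 °C): 71.0 × 2.13 × 5.9 = 892 J
q2 (melt at 0 °C): 71.0 × 331.0 = 23501 J
q3 (heat water 0.0→100.0 °C): 71.0 × 4.22 × 100.0 = 29962 J
q4 (vaporize at 100 °C): 71.0 × 2262.0 = 160602 J
q5 (heat steam 100.0→135.5 °C): 71.0 × 2.0 × 35.5 = 5041 J
Total: 892 + 23501 + 29962 + 160602 + 5041 = 219998 J = 220 kJ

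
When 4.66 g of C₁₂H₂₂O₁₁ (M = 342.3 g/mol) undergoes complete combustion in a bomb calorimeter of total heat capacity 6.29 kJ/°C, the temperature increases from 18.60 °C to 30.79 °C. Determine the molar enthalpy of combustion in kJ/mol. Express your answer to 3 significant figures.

ΔH = -5630 kJ/mol

ΔT = 30.79 − 18.60 = 12.19 °C
q_cal = C_cal × ΔT = 6.29 × 12.19 = 76.6751 kJ
n = 4.66 / 342.3 = 0.01361 mol
q_rxn = −q_cal = -76.6751 kJ
ΔH = -76.6751 / 0.01361 = -5634 kJ/mol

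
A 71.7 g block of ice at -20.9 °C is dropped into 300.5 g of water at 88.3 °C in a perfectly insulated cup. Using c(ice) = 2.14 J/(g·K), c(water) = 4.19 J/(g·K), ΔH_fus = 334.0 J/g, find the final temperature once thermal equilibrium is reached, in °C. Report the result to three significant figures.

T_f = 53.9 °C

Heat to bring ice to 0 °C and melt it: q₁ = 71.7×2.14×20.9 + 71.7×334.0 = 27155 J
Heat the water can supply cooling to 0 °C: 300.5×4.19×88.3 = 111178 J > q₁, so all ice melts.
Energy balance: 300.5×4.19×(88.3 − T) = 27155 + 71.7×4.19×(T − 0)
1259.095(88.3 − T) = 27155 + 300.423 T
111178 − 27155 = 1559.518 T
T = 84023 / 1559.518 = 53.88 °C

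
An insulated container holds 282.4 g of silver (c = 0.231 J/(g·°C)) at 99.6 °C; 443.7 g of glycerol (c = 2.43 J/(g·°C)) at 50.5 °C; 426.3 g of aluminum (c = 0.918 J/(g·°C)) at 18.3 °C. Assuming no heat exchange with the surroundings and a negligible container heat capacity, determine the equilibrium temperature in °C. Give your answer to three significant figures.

Σ mᵢcᵢ(T − Tᵢ) = 0  ⇒  T = Σ mᵢcᵢTᵢ / Σ mᵢcᵢ
Σ mᵢcᵢ = 282.4×0.231 + 443.7×2.43 + 426.3×0.918 = 1534.7688
Σ mᵢcᵢTᵢ = 65.2344×99.6 + 1078.191×50.5 + 391.3434×18.3 = 68108
T = 68108 / 1534.7688 = 44.38 °C

T_f = 44.4 °C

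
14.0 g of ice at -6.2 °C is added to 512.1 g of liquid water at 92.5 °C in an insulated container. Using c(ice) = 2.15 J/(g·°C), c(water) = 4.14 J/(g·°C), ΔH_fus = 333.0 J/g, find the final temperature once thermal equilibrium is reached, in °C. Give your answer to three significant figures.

T_f = 87.8 °C

Heat to bring ice to 0 °C and melt it: q₁ = 14.0×2.15×6.2 + 14.0×333.0 = 4848.6 J
Heat the water can supply cooling to 0 °C: 512.1×4.14×92.5 = 196109 J > q₁, so all ice melts.
Energy balance: 512.1×4.14×(92.5 − T) = 4848.6 + 14.0×4.14×(T − 0)
2120.094(92.5 − T) = 4848.6 + 57.96 T
196109 − 4848.6 = 2178.054 T
T = 191260.4 / 2178.054 = 87.81 °C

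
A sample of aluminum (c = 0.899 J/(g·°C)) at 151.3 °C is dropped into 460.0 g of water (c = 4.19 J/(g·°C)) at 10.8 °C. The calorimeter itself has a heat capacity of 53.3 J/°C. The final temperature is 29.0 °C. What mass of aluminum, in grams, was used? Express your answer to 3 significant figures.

q_gained = (460.0 × 4.19 + 53.3) × (29.0 − 10.8) = 36050 J
q_lost = m × 0.899 × (151.3 − 29.0) = 109.9477 m
m = 36050 / 109.9477 = 328 g

m = 328 g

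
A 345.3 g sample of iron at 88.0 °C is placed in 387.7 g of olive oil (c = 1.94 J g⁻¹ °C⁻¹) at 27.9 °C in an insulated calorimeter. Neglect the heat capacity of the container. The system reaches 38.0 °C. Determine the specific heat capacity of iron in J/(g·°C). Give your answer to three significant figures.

q_gained = (387.7 × 1.94) × (38.0 − 27.9) = 7597 J
q_lost = 345.3 × c × (88.0 − 38.0) = 17265 c
Set equal: c = 7597 / 17265 = 0.440 J/(g·°C)

c = 0.440 J/(g·°C)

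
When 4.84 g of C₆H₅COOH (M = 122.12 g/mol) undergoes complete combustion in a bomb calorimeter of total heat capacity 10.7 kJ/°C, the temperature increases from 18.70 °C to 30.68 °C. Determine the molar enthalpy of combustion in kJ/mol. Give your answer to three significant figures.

ΔT = 30.68 − 18.70 = 11.98 °C
q_cal = C_cal × ΔT = 10.7 × 11.98 = 128.186 kJ
n = 4.84 / 122.12 = 0.03963 mol
q_rxn = −q_cal = -128.186 kJ
ΔH = -128.186 / 0.03963 = -3234.6 kJ/mol

ΔH = -3230 kJ/mol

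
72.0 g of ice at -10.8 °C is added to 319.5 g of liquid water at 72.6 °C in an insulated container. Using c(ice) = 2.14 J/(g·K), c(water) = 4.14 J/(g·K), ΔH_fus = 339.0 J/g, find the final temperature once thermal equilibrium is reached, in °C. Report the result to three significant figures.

Heat to bring ice to 0 °C and melt it: q₁ = 72.0×2.14×10.8 + 72.0×339.0 = 26072 J
Heat the water can supply cooling to 0 °C: 319.5×4.14×72.6 = 96030.2 J > q₁, so all ice melts.
Energy balance: 319.5×4.14×(72.6 − T) = 26072 + 72.0×4.14×(T − 0)
1322.73(72.6 − T) = 26072 + 298.08 T
96030.2 − 26072 = 1620.81 T
T = 69958.2 / 1620.81 = 43.16 °C

T_f = 43.2 °C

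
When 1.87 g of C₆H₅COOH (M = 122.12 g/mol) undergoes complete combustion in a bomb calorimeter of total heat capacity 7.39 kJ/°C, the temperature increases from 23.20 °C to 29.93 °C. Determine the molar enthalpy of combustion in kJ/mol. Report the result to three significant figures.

ΔH = -3250 kJ/mol

ΔT = 29.93 − 23.20 = 6.73 °C
q_cal = C_cal × ΔT = 7.39 × 6.73 = 49.7347 kJ
n = 1.87 / 122.12 = 0.01531 mol
q_rxn = −q_cal = -49.7347 kJ
ΔH = -49.7347 / 0.01531 = -3249 kJ/mol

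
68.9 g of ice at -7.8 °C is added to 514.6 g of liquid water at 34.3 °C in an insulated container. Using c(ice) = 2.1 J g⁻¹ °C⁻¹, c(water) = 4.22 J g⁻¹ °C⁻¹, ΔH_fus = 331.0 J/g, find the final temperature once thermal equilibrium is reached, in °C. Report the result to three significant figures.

T_f = 20.5 °C

Heat to bring ice to 0 °C and melt it: q₁ = 68.9×2.1×7.8 + 68.9×331.0 = 23934 J
Heat the water can supply cooling to 0 °C: 514.6×4.22×34.3 = 74486.3 J > q₁, so all ice melts.
Energy balance: 514.6×4.22×(34.3 − T) = 23934 + 68.9×4.22×(T − 0)
2171.612(34.3 − T) = 23934 + 290.758 T
74486.3 − 23934 = 2462.370 T
T = 50552.3 / 2462.370 = 20.53 °C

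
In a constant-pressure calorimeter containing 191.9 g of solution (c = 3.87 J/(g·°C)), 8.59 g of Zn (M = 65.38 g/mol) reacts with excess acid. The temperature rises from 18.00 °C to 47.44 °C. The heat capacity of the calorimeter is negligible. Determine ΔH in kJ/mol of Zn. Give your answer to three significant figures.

ΔH = -166 kJ/mol

|ΔT| = |47.44 − 18.00| = 29.44 °C
|q_surr| = (191.9 × 3.87) × 29.44 = 742.653 × 29.44 = 21860 J
n(Zn) = 8.59 / 65.38 = 0.1314 mol
Temperature rose, so q_rxn = −|q_surr| = -21.86 kJ
ΔH = q_rxn / n = -166.4 kJ/mol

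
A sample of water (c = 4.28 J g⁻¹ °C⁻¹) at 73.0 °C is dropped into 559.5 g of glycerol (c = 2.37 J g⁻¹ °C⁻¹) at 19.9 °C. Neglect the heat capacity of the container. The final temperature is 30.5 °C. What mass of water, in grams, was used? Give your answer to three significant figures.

m = 77.3 g

q_gained = (559.5 × 2.37) × (30.5 − 19.9) = 14060 J
q_lost = m × 4.28 × (73.0 − 30.5) = 181.9 m
m = 14060 / 181.9 = 77.3 g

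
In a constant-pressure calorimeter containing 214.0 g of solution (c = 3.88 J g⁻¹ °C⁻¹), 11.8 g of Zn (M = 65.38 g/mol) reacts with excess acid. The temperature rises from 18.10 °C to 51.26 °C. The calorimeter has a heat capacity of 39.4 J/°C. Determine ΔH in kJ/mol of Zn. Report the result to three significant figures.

|ΔT| = |51.26 − 18.10| = 33.16 °C
|q_surr| = (214.0 × 3.88 + 39.4) × 33.16 = 869.72 × 33.16 = 28840 J
n(Zn) = 11.8 / 65.38 = 0.1805 mol
Temperature rose, so q_rxn = −|q_surr| = -28.84 kJ
ΔH = q_rxn / n = -159.8 kJ/mol

ΔH = -160 kJ/mol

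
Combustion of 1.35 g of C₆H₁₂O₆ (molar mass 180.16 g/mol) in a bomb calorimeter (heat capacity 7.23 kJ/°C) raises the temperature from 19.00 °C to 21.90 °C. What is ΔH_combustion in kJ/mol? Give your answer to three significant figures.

ΔT = 21.90 − 19.00 = 2.90 °C
q_cal = C_cal × ΔT = 7.23 × 2.90 = 20.967 kJ
n = 1.35 / 180.16 = 0.007493 mol
q_rxn = −q_cal = -20.967 kJ
ΔH = -20.967 / 0.007493 = -2798 kJ/mol

ΔH = -2800 kJ/mol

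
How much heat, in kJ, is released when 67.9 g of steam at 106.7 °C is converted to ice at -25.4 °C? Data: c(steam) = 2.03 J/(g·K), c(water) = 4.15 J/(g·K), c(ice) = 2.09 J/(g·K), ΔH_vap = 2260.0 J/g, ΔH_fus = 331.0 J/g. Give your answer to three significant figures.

q = 209 kJ

q1 (cool steam 106.7→100 °C): 67.9 × 2.03 × 6.7 = 924 J
q2 (condense at 100 °C): 67.9 × 2260.0 = 153454 J
q3 (cool water 100→0 °C): 67.9 × 4.15 × 100.0 = 28179 J
q4 (freeze at 0 °C): 67.9 × 331.0 = 22475 J
q5 (cool ice 0→-25.4 °C): 67.9 × 2.09 × 25.4 = 3605 J
Total: 924 + 153454 + 28179 + 22475 + 3605 = 208637 J = 209 kJ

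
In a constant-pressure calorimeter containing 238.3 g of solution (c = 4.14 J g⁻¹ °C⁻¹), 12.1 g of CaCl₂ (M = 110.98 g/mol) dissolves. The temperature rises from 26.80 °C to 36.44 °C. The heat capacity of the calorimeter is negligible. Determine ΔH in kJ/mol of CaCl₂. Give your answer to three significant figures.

ΔH = -87.2 kJ/mol

|ΔT| = |36.44 − 26.80| = 9.64 °C
|q_surr| = (238.3 × 4.14) × 9.64 = 986.562 × 9.64 = 9510 J
n(CaCl₂) = 12.1 / 110.98 = 0.1090 mol
Temperature rose, so q_rxn = −|q_surr| = -9.510 kJ
ΔH = q_rxn / n = -87.248 kJ/mol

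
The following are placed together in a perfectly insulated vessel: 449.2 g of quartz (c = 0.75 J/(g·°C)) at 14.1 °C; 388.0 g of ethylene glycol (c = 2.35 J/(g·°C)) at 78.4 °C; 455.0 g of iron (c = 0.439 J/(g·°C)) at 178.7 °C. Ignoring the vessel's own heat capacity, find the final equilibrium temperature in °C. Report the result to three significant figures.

T_f = 77.3 °C

Σ mᵢcᵢ(T − Tᵢ) = 0  ⇒  T = Σ mᵢcᵢTᵢ / Σ mᵢcᵢ
Σ mᵢcᵢ = 449.2×0.75 + 388.0×2.35 + 455.0×0.439 = 1448.445
Σ mᵢcᵢTᵢ = 336.9×14.1 + 911.8×78.4 + 199.745×178.7 = 111930
T = 111930 / 1448.445 = 77.28 °C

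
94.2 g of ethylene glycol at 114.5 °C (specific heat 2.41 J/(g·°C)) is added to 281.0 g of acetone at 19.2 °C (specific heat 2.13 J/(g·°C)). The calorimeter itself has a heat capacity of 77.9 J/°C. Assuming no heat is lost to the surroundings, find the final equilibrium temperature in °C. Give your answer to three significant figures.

Heat lost by ethylene glycol = heat gained by acetone + calorimeter.
(94.2)(2.41)(114.5 − T) = [(281.0)(2.13) + 77.9](T − 19.2)
227.022 (114.5 − T) = 676.43 (T − 19.2)
25994 − 227.022 T = 676.43 T − 12987
38981 = 903.452 T
T = 43.147 °C

T_f = 43.1 °C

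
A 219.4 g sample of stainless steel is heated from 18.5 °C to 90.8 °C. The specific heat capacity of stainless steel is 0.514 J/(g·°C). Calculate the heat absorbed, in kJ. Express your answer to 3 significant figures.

q = 8.15 kJ

q = m c ΔT = 219.4 × 0.514 × (90.8 − 18.5)
q = 219.4 × 0.514 × 72.3 = 8153 J = 8.15 kJ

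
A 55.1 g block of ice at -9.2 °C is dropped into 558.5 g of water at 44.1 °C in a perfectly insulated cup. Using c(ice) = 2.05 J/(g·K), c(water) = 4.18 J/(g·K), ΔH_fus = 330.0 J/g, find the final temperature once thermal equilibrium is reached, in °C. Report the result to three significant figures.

T_f = 32.6 °C

Heat to bring ice to 0 °C and melt it: q₁ = 55.1×2.05×9.2 + 55.1×330.0 = 19222 J
Heat the water can supply cooling to 0 °C: 558.5×4.18×44.1 = 102953 J > q₁, so all ice melts.
Energy balance: 558.5×4.18×(44.1 − T) = 19222 + 55.1×4.18×(T − 0)
2334.53(44.1 − T) = 19222 + 230.318 T
102953 − 19222 = 2564.848 T
T = 83731 / 2564.848 = 32.646 °C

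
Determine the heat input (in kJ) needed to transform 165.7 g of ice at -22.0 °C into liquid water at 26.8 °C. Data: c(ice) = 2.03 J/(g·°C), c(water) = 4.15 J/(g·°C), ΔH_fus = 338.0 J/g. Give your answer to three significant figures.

q = 81.8 kJ

q1 (heat ice -22.0→0.0 °C): 165.7 × 2.03 × 22.0 = 7400 J
q2 (melt at 0 °C): 165.7 × 338.0 = 56007 J
q3 (heat water 0.0→26.8 °C): 165.7 × 4.15 × 26.8 = 18429 J
Total: 7400 + 56007 + 18429 = 81836 J = 81.8 kJ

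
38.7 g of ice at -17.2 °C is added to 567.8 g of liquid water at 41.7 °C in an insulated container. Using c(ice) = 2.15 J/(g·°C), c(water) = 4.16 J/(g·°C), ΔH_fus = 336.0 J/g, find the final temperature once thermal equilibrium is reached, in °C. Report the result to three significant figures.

Heat to bring ice to 0 °C and melt it: q₁ = 38.7×2.15×17.2 + 38.7×336.0 = 14434 J
Heat the water can supply cooling to 0 °C: 567.8×4.16×41.7 = 98497.4 J > q₁, so all ice melts.
Energy balance: 567.8×4.16×(41.7 − T) = 14434 + 38.7×4.16×(T − 0)
2362.048(41.7 − T) = 14434 + 160.992 T
98497.4 − 14434 = 2523.040 T
T = 84063.4 / 2523.040 = 33.32 °C

T_f = 33.3 °C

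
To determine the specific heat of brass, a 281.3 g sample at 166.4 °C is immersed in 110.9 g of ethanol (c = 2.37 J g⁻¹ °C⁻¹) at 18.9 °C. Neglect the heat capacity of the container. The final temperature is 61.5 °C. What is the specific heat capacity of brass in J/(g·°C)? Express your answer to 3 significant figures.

q_gained = (110.9 × 2.37) × (61.5 − 18.9) = 11197 J
q_lost = 281.3 × c × (166.4 − 61.5) = 29508.37 c
Set equal: c = 11197 / 29508.37 = 0.379 J/(g·°C)

c = 0.379 J/(g·°C)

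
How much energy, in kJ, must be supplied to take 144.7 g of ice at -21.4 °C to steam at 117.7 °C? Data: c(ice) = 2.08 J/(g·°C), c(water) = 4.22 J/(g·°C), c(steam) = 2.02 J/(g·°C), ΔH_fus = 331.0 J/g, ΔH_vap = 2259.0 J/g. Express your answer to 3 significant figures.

q1 (heat ice -21.4→0.0 °C): 144.7 × 2.08 × 21.4 = 6441 J
q2 (melt at 0 °C): 144.7 × 331.0 = 47896 J
q3 (heat water 0.0→100.0 °C): 144.7 × 4.22 × 100.0 = 61063 J
q4 (vaporize at 100 °C): 144.7 × 2259.0 = 326877 J
q5 (heat steam 100.0→117.7 °C): 144.7 × 2.02 × 17.7 = 5174 J
Total: 6441 + 47896 + 61063 + 326877 + 5174 = 447451 J = 447 kJ

q = 447 kJ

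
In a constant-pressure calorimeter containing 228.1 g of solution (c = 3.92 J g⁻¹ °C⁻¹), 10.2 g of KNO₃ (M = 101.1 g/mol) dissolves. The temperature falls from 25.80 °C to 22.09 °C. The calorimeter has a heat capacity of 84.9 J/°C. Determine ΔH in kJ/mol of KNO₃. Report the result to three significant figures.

|ΔT| = |22.09 − 25.80| = 3.71 °C
|q_surr| = (228.1 × 3.92 + 84.9) × 3.71 = 979.052 × 3.71 = 3632 J
n(KNO₃) = 10.2 / 101.1 = 0.1009 mol
Temperature fell, so q_rxn = +|q_surr| = 3.632 kJ
ΔH = q_rxn / n = 36.00 kJ/mol

ΔH = 36.0 kJ/mol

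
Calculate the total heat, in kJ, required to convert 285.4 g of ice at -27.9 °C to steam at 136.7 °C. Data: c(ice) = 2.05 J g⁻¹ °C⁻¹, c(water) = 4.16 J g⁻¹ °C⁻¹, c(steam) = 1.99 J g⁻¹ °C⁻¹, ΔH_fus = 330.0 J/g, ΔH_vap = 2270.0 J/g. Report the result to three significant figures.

q1 (heat ice -27.9→0.0 °C): 285.4 × 2.05 × 27.9 = 16323 J
q2 (melt at 0 °C): 285.4 × 330.0 = 94182 J
q3 (heat water 0.0→100.0 °C): 285.4 × 4.16 × 100.0 = 118726 J
q4 (vaporize at 100 °C): 285.4 × 2270.0 = 647858 J
q5 (heat steam 100.0→136.7 °C): 285.4 × 1.99 × 36.7 = 20844 J
Total: 16323 + 94182 + 118726 + 647858 + 20844 = 897933 J = 898 kJ

q = 898 kJ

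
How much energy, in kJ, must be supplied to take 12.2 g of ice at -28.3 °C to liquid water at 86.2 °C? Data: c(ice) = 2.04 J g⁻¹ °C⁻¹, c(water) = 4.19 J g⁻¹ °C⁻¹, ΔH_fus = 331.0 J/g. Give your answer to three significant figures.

q1 (heat ice -28.3→0.0 °C): 12.2 × 2.04 × 28.3 = 704 J
q2 (melt at 0 °C): 12.2 × 331.0 = 4038 J
q3 (heat water 0.0→86.2 °C): 12.2 × 4.19 × 86.2 = 4406 J
Total: 704 + 4038 + 4406 = 9148 J = 9.15 kJ

q = 9.15 kJ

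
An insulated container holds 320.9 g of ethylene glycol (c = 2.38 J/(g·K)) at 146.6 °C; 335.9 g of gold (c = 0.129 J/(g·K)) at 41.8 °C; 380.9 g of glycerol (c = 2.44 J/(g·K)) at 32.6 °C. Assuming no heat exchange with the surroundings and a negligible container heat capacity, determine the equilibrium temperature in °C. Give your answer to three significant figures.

Σ mᵢcᵢ(T − Tᵢ) = 0  ⇒  T = Σ mᵢcᵢTᵢ / Σ mᵢcᵢ
Σ mᵢcᵢ = 320.9×2.38 + 335.9×0.129 + 380.9×2.44 = 1736.4691
Σ mᵢcᵢTᵢ = 763.742×146.6 + 43.3311×41.8 + 929.396×32.6 = 144070
T = 144070 / 1736.4691 = 82.97 °C

T_f = 83.0 °C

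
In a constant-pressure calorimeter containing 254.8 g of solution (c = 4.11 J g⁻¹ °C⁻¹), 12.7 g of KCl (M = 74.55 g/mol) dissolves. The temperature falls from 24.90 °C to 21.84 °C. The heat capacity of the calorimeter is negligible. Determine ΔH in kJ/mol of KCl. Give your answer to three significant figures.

ΔH = 18.8 kJ/mol

|ΔT| = |21.84 − 24.90| = 3.06 °C
|q_surr| = (254.8 × 4.11) × 3.06 = 1047.228 × 3.06 = 3205 J
n(KCl) = 12.7 / 74.55 = 0.1704 mol
Temperature fell, so q_rxn = +|q_surr| = 3.205 kJ
ΔH = q_rxn / n = 18.81 kJ/mol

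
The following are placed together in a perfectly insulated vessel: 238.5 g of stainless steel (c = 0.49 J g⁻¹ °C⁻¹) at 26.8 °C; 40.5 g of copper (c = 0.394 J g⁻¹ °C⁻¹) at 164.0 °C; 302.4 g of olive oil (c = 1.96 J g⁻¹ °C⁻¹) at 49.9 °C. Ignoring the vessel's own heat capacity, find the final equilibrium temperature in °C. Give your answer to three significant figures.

T_f = 48.7 °C

Σ mᵢcᵢ(T − Tᵢ) = 0  ⇒  T = Σ mᵢcᵢTᵢ / Σ mᵢcᵢ
Σ mᵢcᵢ = 238.5×0.49 + 40.5×0.394 + 302.4×1.96 = 725.526
Σ mᵢcᵢTᵢ = 116.865×26.8 + 15.957×164.0 + 592.704×49.9 = 35325
T = 35325 / 725.526 = 48.69 °C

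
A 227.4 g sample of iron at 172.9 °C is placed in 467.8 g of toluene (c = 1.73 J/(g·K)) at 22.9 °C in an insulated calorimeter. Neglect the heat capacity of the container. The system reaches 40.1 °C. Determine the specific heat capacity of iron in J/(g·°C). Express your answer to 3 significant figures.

q_gained = (467.8 × 1.73) × (40.1 − 22.9) = 13920 J
q_lost = 227.4 × c × (172.9 − 40.1) = 30198.72 c
Set equal: c = 13920 / 30198.72 = 0.461 J/(g·°C)

c = 0.461 J/(g·°C)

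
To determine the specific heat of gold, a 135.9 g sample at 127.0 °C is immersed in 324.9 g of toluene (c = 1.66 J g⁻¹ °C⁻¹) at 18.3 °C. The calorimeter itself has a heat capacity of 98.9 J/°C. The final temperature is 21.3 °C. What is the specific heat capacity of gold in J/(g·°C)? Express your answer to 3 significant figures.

c = 0.133 J/(g·°C)

q_gained = (324.9 × 1.66 + 98.9) × (21.3 − 18.3) = 1915 J
q_lost = 135.9 × c × (127.0 − 21.3) = 14364.63 c
Set equal: c = 1915 / 14364.63 = 0.133 J/(g·°C)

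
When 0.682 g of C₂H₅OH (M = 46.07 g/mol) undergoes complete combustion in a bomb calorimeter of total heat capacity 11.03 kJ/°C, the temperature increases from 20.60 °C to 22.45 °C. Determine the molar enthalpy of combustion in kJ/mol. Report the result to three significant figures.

ΔT = 22.45 − 20.60 = 1.85 °C
q_cal = C_cal × ΔT = 11.03 × 1.85 = 20.4055 kJ
n = 0.682 / 46.07 = 0.01480 mol
q_rxn = −q_cal = -20.4055 kJ
ΔH = -20.4055 / 0.01480 = -1379 kJ/mol

ΔH = -1380 kJ/mol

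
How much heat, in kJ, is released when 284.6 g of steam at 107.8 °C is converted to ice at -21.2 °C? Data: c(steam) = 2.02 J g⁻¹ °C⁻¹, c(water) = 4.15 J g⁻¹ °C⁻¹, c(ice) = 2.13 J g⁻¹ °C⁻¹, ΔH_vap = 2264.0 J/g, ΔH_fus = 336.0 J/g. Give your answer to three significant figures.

q = 875 kJ

q1 (cool steam 107.8→100 °C): 284.6 × 2.02 × 7.8 = 4484 J
q2 (condense at 100 °C): 284.6 × 2264.0 = 644334 J
q3 (cool water 100→0 °C): 284.6 × 4.15 × 100.0 = 118109 J
q4 (freeze at 0 °C): 284.6 × 336.0 = 95626 J
q5 (cool ice 0→-21.2 °C): 284.6 × 2.13 × 21.2 = 12851 J
Total: 4484 + 644334 + 118109 + 95626 + 12851 = 875404 J = 875 kJ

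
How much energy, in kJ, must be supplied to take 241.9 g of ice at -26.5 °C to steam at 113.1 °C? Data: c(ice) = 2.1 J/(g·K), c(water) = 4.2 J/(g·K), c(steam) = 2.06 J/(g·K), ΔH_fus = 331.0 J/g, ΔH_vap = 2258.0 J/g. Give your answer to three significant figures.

q = 748 kJ

q1 (heat ice -26.5→0.0 °C): 241.9 × 2.1 × 26.5 = 13462 J
q2 (melt at 0 °C): 241.9 × 331.0 = 80069 J
q3 (heat water 0.0→100.0 °C): 241.9 × 4.2 × 100.0 = 101598 J
q4 (vaporize at 100 °C): 241.9 × 2258.0 = 546210 J
q5 (heat steam 100.0→113.1 °C): 241.9 × 2.06 × 13.1 = 6528 J
Total: 13462 + 80069 + 101598 + 546210 + 6528 = 747867 J = 748 kJ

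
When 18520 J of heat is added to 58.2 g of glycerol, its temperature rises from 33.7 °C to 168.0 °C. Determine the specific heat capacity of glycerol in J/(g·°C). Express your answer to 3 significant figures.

c = q / (m ΔT) = 18520 / (58.2 × 134.3)
c = 18520 / 7816.26 = 2.37 J/(g·°C)

c = 2.37 J/(g·°C)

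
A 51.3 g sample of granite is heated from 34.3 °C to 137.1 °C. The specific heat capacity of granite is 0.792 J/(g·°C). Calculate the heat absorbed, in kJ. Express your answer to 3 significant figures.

q = m c ΔT = 51.3 × 0.792 × (137.1 − 34.3)
q = 51.3 × 0.792 × 102.8 = 4177 J = 4.18 kJ

q = 4.18 kJ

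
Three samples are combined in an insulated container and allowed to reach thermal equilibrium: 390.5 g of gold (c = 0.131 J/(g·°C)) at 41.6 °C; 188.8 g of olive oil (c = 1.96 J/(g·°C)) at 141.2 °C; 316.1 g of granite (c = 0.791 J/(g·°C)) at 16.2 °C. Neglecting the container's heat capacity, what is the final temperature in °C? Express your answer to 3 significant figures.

T_f = 87.0 °C

Σ mᵢcᵢ(T − Tᵢ) = 0  ⇒  T = Σ mᵢcᵢTᵢ / Σ mᵢcᵢ
Σ mᵢcᵢ = 390.5×0.131 + 188.8×1.96 + 316.1×0.791 = 671.2386
Σ mᵢcᵢTᵢ = 51.1555×41.6 + 370.048×141.2 + 250.0351×16.2 = 58429
T = 58429 / 671.2386 = 87.047 °C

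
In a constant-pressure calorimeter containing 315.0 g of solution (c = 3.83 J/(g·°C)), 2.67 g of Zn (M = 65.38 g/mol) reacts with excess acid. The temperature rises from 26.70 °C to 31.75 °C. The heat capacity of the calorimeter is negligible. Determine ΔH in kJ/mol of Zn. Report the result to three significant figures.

|ΔT| = |31.75 − 26.70| = 5.05 °C
|q_surr| = (315.0 × 3.83) × 5.05 = 1206.45 × 5.05 = 6093 J
n(Zn) = 2.67 / 65.38 = 0.04084 mol
Temperature rose, so q_rxn = −|q_surr| = -6.093 kJ
ΔH = q_rxn / n = -149.2 kJ/mol

ΔH = -149 kJ/mol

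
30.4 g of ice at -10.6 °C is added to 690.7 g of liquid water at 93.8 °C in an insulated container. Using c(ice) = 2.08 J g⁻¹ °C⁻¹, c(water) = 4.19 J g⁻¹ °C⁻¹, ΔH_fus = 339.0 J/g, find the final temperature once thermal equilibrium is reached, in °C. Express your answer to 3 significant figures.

Heat to bring ice to 0 °C and melt it: q₁ = 30.4×2.08×10.6 + 30.4×339.0 = 10976 J
Heat the water can supply cooling to 0 °C: 690.7×4.19×93.8 = 271460 J > q₁, so all ice melts.
Energy balance: 690.7×4.19×(93.8 − T) = 10976 + 30.4×4.19×(T − 0)
2894.033(93.8 − T) = 10976 + 127.376 T
271460 − 10976 = 3021.409 T
T = 260484 / 3021.409 = 86.21 °C

T_f = 86.2 °C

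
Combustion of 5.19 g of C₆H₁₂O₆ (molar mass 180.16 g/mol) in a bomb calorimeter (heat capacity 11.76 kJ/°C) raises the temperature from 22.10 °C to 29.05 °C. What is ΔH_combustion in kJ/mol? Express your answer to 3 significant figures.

ΔT = 29.05 − 22.10 = 6.95 °C
q_cal = C_cal × ΔT = 11.76 × 6.95 = 81.732 kJ
n = 5.19 / 180.16 = 0.02881 mol
q_rxn = −q_cal = -81.732 kJ
ΔH = -81.732 / 0.02881 = -2837 kJ/mol

ΔH = -2840 kJ/mol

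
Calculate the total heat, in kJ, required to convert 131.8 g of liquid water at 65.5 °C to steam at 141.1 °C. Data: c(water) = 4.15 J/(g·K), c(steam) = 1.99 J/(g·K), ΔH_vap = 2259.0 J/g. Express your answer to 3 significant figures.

q1 (heat water 65.5→100.0 °C): 131.8 × 4.15 × 34.5 = 18870 J
q2 (vaporize at 100 °C): 131.8 × 2259.0 = 297736 J
q3 (heat steam 100.0→141.1 °C): 131.8 × 1.99 × 41.1 = 10780 J
Total: 18870 + 297736 + 10780 = 327386 J = 327 kJ

q = 327 kJ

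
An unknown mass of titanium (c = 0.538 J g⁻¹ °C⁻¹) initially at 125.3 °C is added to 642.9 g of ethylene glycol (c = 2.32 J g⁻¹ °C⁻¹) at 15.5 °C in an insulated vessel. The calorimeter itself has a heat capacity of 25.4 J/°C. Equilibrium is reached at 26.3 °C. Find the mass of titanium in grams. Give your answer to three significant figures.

m = 308 g

q_gained = (642.9 × 2.32 + 25.4) × (26.3 − 15.5) = 16380 J
q_lost = m × 0.538 × (125.3 − 26.3) = 53.262 m
m = 16380 / 53.262 = 308 g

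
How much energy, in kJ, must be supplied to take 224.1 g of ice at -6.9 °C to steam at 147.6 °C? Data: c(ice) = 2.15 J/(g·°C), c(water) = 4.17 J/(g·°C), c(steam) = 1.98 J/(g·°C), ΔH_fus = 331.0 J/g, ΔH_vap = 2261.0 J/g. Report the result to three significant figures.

q1 (heat ice -6.9→0.0 °C): 224.1 × 2.15 × 6.9 = 3325 J
q2 (melt at 0 °C): 224.1 × 331.0 = 74177 J
q3 (heat water 0.0→100.0 °C): 224.1 × 4.17 × 100.0 = 93450 J
q4 (vaporize at 100 °C): 224.1 × 2261.0 = 506690 J
q5 (heat steam 100.0→147.6 °C): 224.1 × 1.98 × 47.6 = 21121 J
Total: 3325 + 74177 + 93450 + 506690 + 21121 = 698763 J = 699 kJ

q = 699 kJ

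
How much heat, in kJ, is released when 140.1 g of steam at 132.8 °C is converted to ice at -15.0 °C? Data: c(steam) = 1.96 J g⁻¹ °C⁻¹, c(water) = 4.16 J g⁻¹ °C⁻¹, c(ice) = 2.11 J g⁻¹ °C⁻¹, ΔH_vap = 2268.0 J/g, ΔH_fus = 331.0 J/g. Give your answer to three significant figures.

q1 (cool steam 132.8→100 °C): 140.1 × 1.96 × 32.8 = 9007 J
q2 (condense at 100 °C): 140.1 × 2268.0 = 317747 J
q3 (cool water 100→0 °C): 140.1 × 4.16 × 100.0 = 58282 J
q4 (freeze at 0 °C): 140.1 × 331.0 = 46373 J
q5 (cool ice 0→-15.0 °C): 140.1 × 2.11 × 15.0 = 4434 J
Total: 9007 + 317747 + 58282 + 46373 + 4434 = 435843 J = 436 kJ

q = 436 kJ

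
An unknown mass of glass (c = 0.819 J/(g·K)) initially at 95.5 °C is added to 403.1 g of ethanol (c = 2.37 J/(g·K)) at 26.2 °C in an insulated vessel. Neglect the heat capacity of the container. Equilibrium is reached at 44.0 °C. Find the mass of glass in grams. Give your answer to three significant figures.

m = 403 g

q_gained = (403.1 × 2.37) × (44.0 − 26.2) = 17010 J
q_lost = m × 0.819 × (95.5 − 44.0) = 42.1785 m
m = 17010 / 42.1785 = 403 g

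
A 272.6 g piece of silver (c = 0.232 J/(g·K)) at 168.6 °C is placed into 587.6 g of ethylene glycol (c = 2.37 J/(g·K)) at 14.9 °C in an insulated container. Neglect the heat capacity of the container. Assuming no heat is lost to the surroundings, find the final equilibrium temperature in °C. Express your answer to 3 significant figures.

T_f = 21.6 °C

Heat lost by silver = heat gained by ethylene glycol.
(272.6)(0.232)(168.6 − T) = (587.6)(2.37)(T − 14.9)
63.2432 (168.6 − T) = 1392.612 (T − 14.9)
10663 − 63.2432 T = 1392.612 T − 20750
31413 = 1455.8552 T
T = 21.58 °C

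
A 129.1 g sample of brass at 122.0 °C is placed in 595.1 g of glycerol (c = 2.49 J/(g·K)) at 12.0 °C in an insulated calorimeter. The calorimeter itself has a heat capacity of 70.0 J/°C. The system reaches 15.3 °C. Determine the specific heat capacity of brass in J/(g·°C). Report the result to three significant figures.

q_gained = (595.1 × 2.49 + 70.0) × (15.3 − 12.0) = 5121 J
q_lost = 129.1 × c × (122.0 − 15.3) = 13774.97 c
Set equal: c = 5121 / 13774.97 = 0.372 J/(g·°C)

c = 0.372 J/(g·°C)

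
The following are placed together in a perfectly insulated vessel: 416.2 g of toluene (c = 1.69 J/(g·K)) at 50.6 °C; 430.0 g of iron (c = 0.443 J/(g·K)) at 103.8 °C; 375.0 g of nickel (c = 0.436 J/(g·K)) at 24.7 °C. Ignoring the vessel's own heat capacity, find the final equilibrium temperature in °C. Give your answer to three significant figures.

T_f = 56.2 °C

Σ mᵢcᵢ(T − Tᵢ) = 0  ⇒  T = Σ mᵢcᵢTᵢ / Σ mᵢcᵢ
Σ mᵢcᵢ = 416.2×1.69 + 430.0×0.443 + 375.0×0.436 = 1057.368
Σ mᵢcᵢTᵢ = 703.378×50.6 + 190.49×103.8 + 163.5×24.7 = 59402
T = 59402 / 1057.368 = 56.18 °C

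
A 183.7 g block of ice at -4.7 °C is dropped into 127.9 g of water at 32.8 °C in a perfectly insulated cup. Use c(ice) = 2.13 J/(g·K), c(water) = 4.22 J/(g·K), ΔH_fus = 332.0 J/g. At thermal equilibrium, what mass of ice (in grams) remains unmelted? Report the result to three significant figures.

Heat to warm all ice to 0 °C: 183.7×2.13×4.7 = 1839.0 J
Heat released by water cooling to 0 °C: 127.9×4.22×32.8 = 17703 J
17703 J < 1839.0 + 183.7×332.0 = 62827.4 J, so not all ice melts; final T = 0 °C.
Heat left for melting: 17703 − 1839.0 = 15864.0 J
Mass melted = 15864.0 / 332.0 = 47.78 g
Ice remaining = 183.7 − 47.78 = 135.92 g

m_ice remaining = 136 g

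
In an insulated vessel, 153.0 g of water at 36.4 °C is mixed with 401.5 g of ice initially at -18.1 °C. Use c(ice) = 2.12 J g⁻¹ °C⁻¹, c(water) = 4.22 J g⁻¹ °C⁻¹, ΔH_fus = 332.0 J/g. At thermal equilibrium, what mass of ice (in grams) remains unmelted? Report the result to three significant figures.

Heat to warm all ice to 0 °C: 401.5×2.12×18.1 = 15406 J
Heat released by water cooling to 0 °C: 153.0×4.22×36.4 = 23502 J
23502 J < 15406 + 401.5×332.0 = 148704 J, so not all ice melts; final T = 0 °C.
Heat left for melting: 23502 − 15406 = 8096 J
Mass melted = 8096 / 332.0 = 24.39 g
Ice remaining = 401.5 − 24.39 = 377.11 g

m_ice remaining = 377 g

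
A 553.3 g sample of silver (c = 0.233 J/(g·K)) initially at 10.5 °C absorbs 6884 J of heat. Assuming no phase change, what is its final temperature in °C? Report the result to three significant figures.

T_f = 63.9 °C

ΔT = q / (m c) = 6884 / (553.3 × 0.233) = 53.40 °C
T_f = 10.5 + 53.40 = 63.90 °C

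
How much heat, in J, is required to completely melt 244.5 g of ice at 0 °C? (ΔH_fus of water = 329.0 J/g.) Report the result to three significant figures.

q = m × ΔH_fus = 244.5 × 329.0 = 80440 J

q = 80400 J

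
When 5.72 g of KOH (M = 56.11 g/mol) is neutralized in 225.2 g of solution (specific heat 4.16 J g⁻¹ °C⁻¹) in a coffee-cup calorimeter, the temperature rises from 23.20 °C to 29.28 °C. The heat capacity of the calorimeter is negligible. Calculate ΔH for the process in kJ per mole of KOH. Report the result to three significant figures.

ΔH = -55.9 kJ/mol

|ΔT| = |29.28 − 23.20| = 6.08 °C
|q_surr| = (225.2 × 4.16) × 6.08 = 936.832 × 6.08 = 5696 J
n(KOH) = 5.72 / 56.11 = 0.1019 mol
Temperature rose, so q_rxn = −|q_surr| = -5.696 kJ
ΔH = q_rxn / n = -55.90 kJ/mol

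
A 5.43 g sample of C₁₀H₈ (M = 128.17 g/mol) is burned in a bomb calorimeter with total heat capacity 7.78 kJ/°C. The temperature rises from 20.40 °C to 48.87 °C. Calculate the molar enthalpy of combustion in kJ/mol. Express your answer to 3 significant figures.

ΔT = 48.87 − 20.40 = 28.47 °C
q_cal = C_cal × ΔT = 7.78 × 28.47 = 221.4966 kJ
n = 5.43 / 128.17 = 0.04237 mol
q_rxn = −q_cal = -221.4966 kJ
ΔH = -221.4966 / 0.04237 = -5228 kJ/mol

ΔH = -5230 kJ/mol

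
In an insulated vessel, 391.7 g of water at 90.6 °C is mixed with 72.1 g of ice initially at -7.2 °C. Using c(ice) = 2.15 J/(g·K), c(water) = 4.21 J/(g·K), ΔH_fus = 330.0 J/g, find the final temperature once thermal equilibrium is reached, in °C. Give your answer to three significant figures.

Heat to bring ice to 0 °C and melt it: q₁ = 72.1×2.15×7.2 + 72.1×330.0 = 24909 J
Heat the water can supply cooling to 0 °C: 391.7×4.21×90.6 = 149405 J > q₁, so all ice melts.
Energy balance: 391.7×4.21×(90.6 − T) = 24909 + 72.1×4.21×(T − 0)
1649.057(90.6 − T) = 24909 + 303.541 T
149405 − 24909 = 1952.598 T
T = 124496 / 1952.598 = 63.76 °C

T_f = 63.8 °C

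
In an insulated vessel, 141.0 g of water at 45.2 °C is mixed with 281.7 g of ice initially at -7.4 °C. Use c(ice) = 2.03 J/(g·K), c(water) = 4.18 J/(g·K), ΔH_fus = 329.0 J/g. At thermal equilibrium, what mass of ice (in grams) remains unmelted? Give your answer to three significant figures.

m_ice remaining = 214 g

Heat to warm all ice to 0 °C: 281.7×2.03×7.4 = 4231.7 J
Heat released by water cooling to 0 °C: 141.0×4.18×45.2 = 26640 J
26640 J < 4231.7 + 281.7×329.0 = 96911.0 J, so not all ice melts; final T = 0 °C.
Heat left for melting: 26640 − 4231.7 = 22408.3 J
Mass melted = 22408.3 / 329.0 = 68.11 g
Ice remaining = 281.7 − 68.11 = 213.59 g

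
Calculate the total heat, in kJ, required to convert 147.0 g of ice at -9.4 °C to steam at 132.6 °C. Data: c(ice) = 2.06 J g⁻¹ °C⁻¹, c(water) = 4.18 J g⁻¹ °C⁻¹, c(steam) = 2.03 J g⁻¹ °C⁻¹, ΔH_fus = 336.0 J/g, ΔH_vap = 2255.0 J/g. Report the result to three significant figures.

q1 (heat ice -9.4→0.0 °C): 147.0 × 2.06 × 9.4 = 2847 J
q2 (melt at 0 °C): 147.0 × 336.0 = 49392 J
q3 (heat water 0.0→100.0 °C): 147.0 × 4.18 × 100.0 = 61446 J
q4 (vaporize at 100 °C): 147.0 × 2255.0 = 331485 J
q5 (heat steam 100.0→132.6 °C): 147.0 × 2.03 × 32.6 = 9728 J
Total: 2847 + 49392 + 61446 + 331485 + 9728 = 454898 J = 455 kJ

q = 455 kJ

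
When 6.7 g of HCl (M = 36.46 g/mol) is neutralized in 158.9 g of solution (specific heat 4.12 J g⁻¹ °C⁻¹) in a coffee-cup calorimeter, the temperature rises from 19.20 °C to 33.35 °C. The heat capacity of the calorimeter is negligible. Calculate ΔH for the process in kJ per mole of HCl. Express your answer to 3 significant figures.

ΔH = -50.4 kJ/mol

|ΔT| = |33.35 − 19.20| = 14.15 °C
|q_surr| = (158.9 × 4.12) × 14.15 = 654.668 × 14.15 = 9264 J
n(HCl) = 6.7 / 36.46 = 0.1838 mol
Temperature rose, so q_rxn = −|q_surr| = -9.264 kJ
ΔH = q_rxn / n = -50.40 kJ/mol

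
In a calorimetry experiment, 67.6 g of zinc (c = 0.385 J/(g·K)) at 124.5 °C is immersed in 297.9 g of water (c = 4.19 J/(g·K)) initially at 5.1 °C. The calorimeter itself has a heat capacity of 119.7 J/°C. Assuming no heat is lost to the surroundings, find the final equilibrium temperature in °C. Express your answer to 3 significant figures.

Heat lost by zinc = heat gained by water + calorimeter.
(67.6)(0.385)(124.5 − T) = [(297.9)(4.19) + 119.7](T − 5.1)
26.026 (124.5 − T) = 1367.901 (T − 5.1)
3240.2 − 26.026 T = 1367.901 T − 6976.3
10216.5 = 1393.927 T
T = 7.329 °C

T_f = 7.33 °C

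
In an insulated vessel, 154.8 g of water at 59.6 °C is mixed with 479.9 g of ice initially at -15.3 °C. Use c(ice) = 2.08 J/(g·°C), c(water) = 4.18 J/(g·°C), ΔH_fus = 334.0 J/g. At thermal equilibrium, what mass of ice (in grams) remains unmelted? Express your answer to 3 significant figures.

m_ice remaining = 410 g

Heat to warm all ice to 0 °C: 479.9×2.08×15.3 = 15272 J
Heat released by water cooling to 0 °C: 154.8×4.18×59.6 = 38565 J
38565 J < 15272 + 479.9×334.0 = 175558.6 J, so not all ice melts; final T = 0 °C.
Heat left for melting: 38565 − 15272 = 23293 J
Mass melted = 23293 / 334.0 = 69.74 g
Ice remaining = 479.9 − 69.74 = 410.16 g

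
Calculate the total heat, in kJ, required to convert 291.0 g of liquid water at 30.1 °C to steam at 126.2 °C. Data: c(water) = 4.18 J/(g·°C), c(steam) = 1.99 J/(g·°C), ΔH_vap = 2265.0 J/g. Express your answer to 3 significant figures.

q1 (heat water 30.1→100.0 °C): 291.0 × 4.18 × 69.9 = 85025 J
q2 (vaporize at 100 °C): 291.0 × 2265.0 = 659115 J
q3 (heat steam 100.0→126.2 °C): 291.0 × 1.99 × 26.2 = 15172 J
Total: 85025 + 659115 + 15172 = 759312 J = 759 kJ

q = 759 kJ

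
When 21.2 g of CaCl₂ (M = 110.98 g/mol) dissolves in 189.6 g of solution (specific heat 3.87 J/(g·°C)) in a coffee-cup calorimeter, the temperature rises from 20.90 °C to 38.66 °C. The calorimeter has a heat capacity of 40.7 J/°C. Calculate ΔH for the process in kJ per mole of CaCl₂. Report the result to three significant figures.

|ΔT| = |38.66 − 20.90| = 17.76 °C
|q_surr| = (189.6 × 3.87 + 40.7) × 17.76 = 774.452 × 17.76 = 13750 J
n(CaCl₂) = 21.2 / 110.98 = 0.1910 mol
Temperature rose, so q_rxn = −|q_surr| = -13.75 kJ
ΔH = q_rxn / n = -71.99 kJ/mol

ΔH = -72.0 kJ/mol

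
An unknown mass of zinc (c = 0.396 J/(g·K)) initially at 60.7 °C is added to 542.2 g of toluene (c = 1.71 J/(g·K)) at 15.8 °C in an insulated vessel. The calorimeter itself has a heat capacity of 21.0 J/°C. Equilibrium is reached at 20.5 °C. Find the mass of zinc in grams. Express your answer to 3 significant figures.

m = 280 g

q_gained = (542.2 × 1.71 + 21.0) × (20.5 − 15.8) = 4456 J
q_lost = m × 0.396 × (60.7 − 20.5) = 15.9192 m
m = 4456 / 15.9192 = 280 g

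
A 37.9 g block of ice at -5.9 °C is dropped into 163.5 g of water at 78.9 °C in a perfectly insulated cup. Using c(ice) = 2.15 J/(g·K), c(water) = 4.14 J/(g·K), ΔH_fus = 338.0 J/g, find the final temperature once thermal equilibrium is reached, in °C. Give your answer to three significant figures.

Heat to bring ice to 0 °C and melt it: q₁ = 37.9×2.15×5.9 + 37.9×338.0 = 13291 J
Heat the water can supply cooling to 0 °C: 163.5×4.14×78.9 = 53406.6 J > q₁, so all ice melts.
Energy balance: 163.5×4.14×(78.9 − T) = 13291 + 37.9×4.14×(T − 0)
676.89(78.9 − T) = 13291 + 156.906 T
53406.6 − 13291 = 833.796 T
T = 40115.6 / 833.796 = 48.11 °C

T_f = 48.1 °C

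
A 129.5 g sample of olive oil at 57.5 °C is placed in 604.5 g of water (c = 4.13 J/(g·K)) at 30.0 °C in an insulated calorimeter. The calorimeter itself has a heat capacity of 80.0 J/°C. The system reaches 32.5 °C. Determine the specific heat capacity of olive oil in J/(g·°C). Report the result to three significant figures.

q_gained = (604.5 × 4.13 + 80.0) × (32.5 − 30.0) = 6441 J
q_lost = 129.5 × c × (57.5 − 32.5) = 3237.5 c
Set equal: c = 6441 / 3237.5 = 1.99 J/(g·°C)

c = 1.99 J/(g·°C)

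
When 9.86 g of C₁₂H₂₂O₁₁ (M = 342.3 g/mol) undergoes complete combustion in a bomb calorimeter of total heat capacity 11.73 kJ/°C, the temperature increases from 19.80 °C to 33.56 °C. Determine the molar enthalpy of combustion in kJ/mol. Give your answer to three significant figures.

ΔH = -5600 kJ/mol

ΔT = 33.56 − 19.80 = 13.76 °C
q_cal = C_cal × ΔT = 11.73 × 13.76 = 161.4048 kJ
n = 9.86 / 342.3 = 0.02881 mol
q_rxn = −q_cal = -161.4048 kJ
ΔH = -161.4048 / 0.02881 = -5602 kJ/mol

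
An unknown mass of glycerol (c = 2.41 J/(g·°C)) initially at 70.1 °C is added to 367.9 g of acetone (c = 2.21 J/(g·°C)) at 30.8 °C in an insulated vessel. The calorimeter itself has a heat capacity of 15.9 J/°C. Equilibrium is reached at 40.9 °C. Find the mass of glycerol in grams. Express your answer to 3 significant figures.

q_gained = (367.9 × 2.21 + 15.9) × (40.9 − 30.8) = 8372 J
q_lost = m × 2.41 × (70.1 − 40.9) = 70.372 m
m = 8372 / 70.372 = 119 g

m = 119 g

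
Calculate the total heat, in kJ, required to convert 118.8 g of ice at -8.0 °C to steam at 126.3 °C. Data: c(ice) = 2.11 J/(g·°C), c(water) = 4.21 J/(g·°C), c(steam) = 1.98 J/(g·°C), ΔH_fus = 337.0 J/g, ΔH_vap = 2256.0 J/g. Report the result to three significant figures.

q = 366 kJ

q1 (heat ice -8.0→0.0 °C): 118.8 × 2.11 × 8.0 = 2005 J
q2 (melt at 0 °C): 118.8 × 337.0 = 40036 J
q3 (heat water 0.0→100.0 °C): 118.8 × 4.21 × 100.0 = 50015 J
q4 (vaporize at 100 °C): 118.8 × 2256.0 = 268013 J
q5 (heat steam 100.0→126.3 °C): 118.8 × 1.98 × 26.3 = 6186 J
Total: 2005 + 40036 + 50015 + 268013 + 6186 = 366255 J = 366 kJ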